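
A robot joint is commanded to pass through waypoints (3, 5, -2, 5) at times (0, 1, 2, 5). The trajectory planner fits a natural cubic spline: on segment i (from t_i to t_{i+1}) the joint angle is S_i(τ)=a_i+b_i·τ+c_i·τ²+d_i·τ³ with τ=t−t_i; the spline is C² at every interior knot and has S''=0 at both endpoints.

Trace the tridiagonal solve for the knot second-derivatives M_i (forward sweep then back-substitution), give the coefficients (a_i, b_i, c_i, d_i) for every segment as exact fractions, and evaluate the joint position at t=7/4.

  seg 0: a=3 b=430/93 c=0 d=-244/93
  seg 1: a=5 b=-302/93 c=-244/31 d=383/93
  seg 2: a=-2 b=-617/93 c=139/31 d=-139/279
S(7/4) = -249/1984

Δ: Δ0=2, Δ1=-7, Δ2=7/3
row 1: diag=4, rhs=-54; c'=1/4, d'=-27/2
row 2: denom=8−1·1/4=31/4; d'=(56−1·-27/2)/(31/4)=278/31
back: M2=278/31
back: M1=-27/2−1/4·278/31=-488/31
M: M0=0, M1=-488/31, M2=278/31, M3=0
seg 0: a=3, c=M0/2=0, d=(M1−M0)/(6·1)=-244/93, b=Δ0−h0·(2M0+M1)/6=430/93
seg 1: a=5, c=M1/2=-244/31, d=(M2−M1)/(6·1)=383/93, b=Δ1−h1·(2M1+M2)/6=-302/93
seg 2: a=-2, c=M2/2=139/31, d=(M3−M2)/(6·3)=-139/279, b=Δ2−h2·(2M2+M3)/6=-617/93
t_q=7/4 → seg 1, τ=3/4; S=5+-302/93·τ+-244/31·τ²+383/93·τ³=-249/1984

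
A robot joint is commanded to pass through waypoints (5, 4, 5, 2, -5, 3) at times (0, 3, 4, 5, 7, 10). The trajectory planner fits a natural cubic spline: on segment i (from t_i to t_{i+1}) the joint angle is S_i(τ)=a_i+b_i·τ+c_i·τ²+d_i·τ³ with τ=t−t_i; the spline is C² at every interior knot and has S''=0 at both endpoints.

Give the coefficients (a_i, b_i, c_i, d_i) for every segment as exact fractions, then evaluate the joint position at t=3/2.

  seg 0: a=5 b=-169/138 c=0 d=41/414
  seg 1: a=4 b=100/69 c=41/46 d=-185/138
  seg 2: a=5 b=-109/138 c=-72/23 d=127/138
  seg 3: a=2 b=-296/69 c=-17/46 d=211/552
  seg 4: a=-5 b=-163/138 c=177/92 d=-59/276
S(3/2) = 1287/368

Δ: Δ0=-1/3, Δ1=1, Δ2=-3, Δ3=-7/2, Δ4=8/3
row 1: diag=8, rhs=8; c'=1/8, d'=1
row 2: denom=4−1·1/8=31/8; d'=(-24−1·1)/(31/8)=-200/31
row 3: denom=6−1·8/31=178/31; d'=(-3−1·-200/31)/(178/31)=107/178
row 4: denom=10−2·31/89=828/89; d'=(37−2·107/178)/(828/89)=177/46
back: M4=177/46
back: M3=107/178−31/89·177/46=-17/23
back: M2=-200/31−8/31·-17/23=-144/23
back: M1=1−1/8·-144/23=41/23
M: M0=0, M1=41/23, M2=-144/23, M3=-17/23, M4=177/46, M5=0
seg 0: a=5, c=M0/2=0, d=(M1−M0)/(6·3)=41/414, b=Δ0−h0·(2M0+M1)/6=-169/138
seg 1: a=4, c=M1/2=41/46, d=(M2−M1)/(6·1)=-185/138, b=Δ1−h1·(2M1+M2)/6=100/69
seg 2: a=5, c=M2/2=-72/23, d=(M3−M2)/(6·1)=127/138, b=Δ2−h2·(2M2+M3)/6=-109/138
seg 3: a=2, c=M3/2=-17/46, d=(M4−M3)/(6·2)=211/552, b=Δ3−h3·(2M3+M4)/6=-296/69
seg 4: a=-5, c=M4/2=177/92, d=(M5−M4)/(6·3)=-59/276, b=Δ4−h4·(2M4+M5)/6=-163/138
t_q=3/2 → seg 0, τ=3/2; S=5+-169/138·τ+0·τ²+41/414·τ³=1287/368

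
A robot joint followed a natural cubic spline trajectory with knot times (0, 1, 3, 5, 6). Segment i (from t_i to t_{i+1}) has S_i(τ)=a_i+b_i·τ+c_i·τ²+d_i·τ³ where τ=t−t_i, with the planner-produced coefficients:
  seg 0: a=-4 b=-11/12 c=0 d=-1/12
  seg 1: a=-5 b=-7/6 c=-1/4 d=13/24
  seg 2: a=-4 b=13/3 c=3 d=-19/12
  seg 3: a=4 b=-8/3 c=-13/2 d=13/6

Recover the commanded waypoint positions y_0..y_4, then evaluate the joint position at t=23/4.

y_0 = S_0(0) = a_0 = -4
y_1 = S_1(0) = a_1 = -5
y_2 = S_2(0) = a_2 = -4
y_3 = S_3(0) = a_3 = 4
y_4 = S_3(1) = -3
t_q=23/4 is in segment 3 (τ=3/4); S_3(τ)=-95/128

y_0=-4 y_1=-5 y_2=-4 y_3=4 y_4=-3
S(23/4) = -95/128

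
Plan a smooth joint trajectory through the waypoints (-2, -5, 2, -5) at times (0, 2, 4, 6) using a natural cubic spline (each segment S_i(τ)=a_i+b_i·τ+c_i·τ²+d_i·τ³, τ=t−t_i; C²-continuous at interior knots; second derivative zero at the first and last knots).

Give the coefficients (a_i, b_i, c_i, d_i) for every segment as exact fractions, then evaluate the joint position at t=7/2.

Δ: Δ0=-3/2, Δ1=7/2, Δ2=-7/2
row 1: diag=8, rhs=30; c'=1/4, d'=15/4
row 2: denom=8−2·1/4=15/2; d'=(-42−2·15/4)/(15/2)=-33/5
back: M2=-33/5
back: M1=15/4−1/4·-33/5=27/5
M: M0=0, M1=27/5, M2=-33/5, M3=0
seg 0: a=-2, c=M0/2=0, d=(M1−M0)/(6·2)=9/20, b=Δ0−h0·(2M0+M1)/6=-33/10
seg 1: a=-5, c=M1/2=27/10, d=(M2−M1)/(6·2)=-1, b=Δ1−h1·(2M1+M2)/6=21/10
seg 2: a=2, c=M2/2=-33/10, d=(M3−M2)/(6·2)=11/20, b=Δ2−h2·(2M2+M3)/6=9/10
t_q=7/2 → seg 1, τ=3/2; S=-5+21/10·τ+27/10·τ²+-1·τ³=17/20

  seg 0: a=-2 b=-33/10 c=0 d=9/20
  seg 1: a=-5 b=21/10 c=27/10 d=-1
  seg 2: a=2 b=9/10 c=-33/10 d=11/20
S(7/2) = 17/20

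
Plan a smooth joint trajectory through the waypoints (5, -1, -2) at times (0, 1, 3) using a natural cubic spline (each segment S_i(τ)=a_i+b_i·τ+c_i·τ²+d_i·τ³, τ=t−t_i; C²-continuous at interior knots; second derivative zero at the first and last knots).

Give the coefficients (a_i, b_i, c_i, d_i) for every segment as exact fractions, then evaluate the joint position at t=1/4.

  seg 0: a=5 b=-83/12 c=0 d=11/12
  seg 1: a=-1 b=-25/6 c=11/4 d=-11/24
S(1/4) = 841/256

Δ: Δ0=-6, Δ1=-1/2
row 1: diag=6, rhs=33; c'=1/3, d'=11/2
back: M1=11/2
M: M0=0, M1=11/2, M2=0
seg 0: a=5, c=M0/2=0, d=(M1−M0)/(6·1)=11/12, b=Δ0−h0·(2M0+M1)/6=-83/12
seg 1: a=-1, c=M1/2=11/4, d=(M2−M1)/(6·2)=-11/24, b=Δ1−h1·(2M1+M2)/6=-25/6
t_q=1/4 → seg 0, τ=1/4; S=5+-83/12·τ+0·τ²+11/12·τ³=841/256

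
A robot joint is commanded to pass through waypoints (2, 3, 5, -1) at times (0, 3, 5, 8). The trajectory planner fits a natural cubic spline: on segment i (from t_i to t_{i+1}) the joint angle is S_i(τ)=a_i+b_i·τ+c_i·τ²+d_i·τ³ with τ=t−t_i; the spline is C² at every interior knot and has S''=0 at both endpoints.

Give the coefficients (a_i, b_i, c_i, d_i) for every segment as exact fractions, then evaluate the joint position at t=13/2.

  seg 0: a=2 b=-1/16 c=0 d=19/432
  seg 1: a=3 b=9/8 c=19/48 d=-11/48
  seg 2: a=5 b=-1/24 c=-47/48 d=47/432
S(13/2) = 397/128

Δ: Δ0=1/3, Δ1=1, Δ2=-2
row 1: diag=10, rhs=4; c'=1/5, d'=2/5
row 2: denom=10−2·1/5=48/5; d'=(-18−2·2/5)/(48/5)=-47/24
back: M2=-47/24
back: M1=2/5−1/5·-47/24=19/24
M: M0=0, M1=19/24, M2=-47/24, M3=0
seg 0: a=2, c=M0/2=0, d=(M1−M0)/(6·3)=19/432, b=Δ0−h0·(2M0+M1)/6=-1/16
seg 1: a=3, c=M1/2=19/48, d=(M2−M1)/(6·2)=-11/48, b=Δ1−h1·(2M1+M2)/6=9/8
seg 2: a=5, c=M2/2=-47/48, d=(M3−M2)/(6·3)=47/432, b=Δ2−h2·(2M2+M3)/6=-1/24
t_q=13/2 → seg 2, τ=3/2; S=5+-1/24·τ+-47/48·τ²+47/432·τ³=397/128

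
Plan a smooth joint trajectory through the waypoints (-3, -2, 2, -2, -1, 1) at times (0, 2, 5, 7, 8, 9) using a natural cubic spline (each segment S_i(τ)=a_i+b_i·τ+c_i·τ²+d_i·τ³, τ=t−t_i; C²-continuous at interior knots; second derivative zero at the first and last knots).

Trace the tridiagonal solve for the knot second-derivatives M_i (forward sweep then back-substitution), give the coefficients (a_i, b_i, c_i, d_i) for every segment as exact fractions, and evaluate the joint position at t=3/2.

  seg 0: a=-3 b=107/11598 c=0 d=1423/11598
  seg 1: a=-2 b=17183/11598 c=1423/1933 d=-3037/11598
  seg 2: a=2 b=-6794/5799 c=-6265/3866 d=13991/23196
  seg 3: a=-2 b=-2411/5799 c=3863/1933 d=-3379/5799
  seg 4: a=-1 b=10630/5799 c=484/1933 d=-484/5799
S(3/2) = -79549/30928

Δ: Δ0=1/2, Δ1=4/3, Δ2=-2, Δ3=1, Δ4=2
row 1: diag=10, rhs=5; c'=3/10, d'=1/2
row 2: denom=10−3·3/10=91/10; d'=(-20−3·1/2)/(91/10)=-215/91
row 3: denom=6−2·20/91=506/91; d'=(18−2·-215/91)/(506/91)=94/23
row 4: denom=4−1·91/506=1933/506; d'=(6−1·94/23)/(1933/506)=968/1933
back: M4=968/1933
back: M3=94/23−91/506·968/1933=7726/1933
back: M2=-215/91−20/91·7726/1933=-6265/1933
back: M1=1/2−3/10·-6265/1933=2846/1933
M: M0=0, M1=2846/1933, M2=-6265/1933, M3=7726/1933, M4=968/1933, M5=0
seg 0: a=-3, c=M0/2=0, d=(M1−M0)/(6·2)=1423/11598, b=Δ0−h0·(2M0+M1)/6=107/11598
seg 1: a=-2, c=M1/2=1423/1933, d=(M2−M1)/(6·3)=-3037/11598, b=Δ1−h1·(2M1+M2)/6=17183/11598
seg 2: a=2, c=M2/2=-6265/3866, d=(M3−M2)/(6·2)=13991/23196, b=Δ2−h2·(2M2+M3)/6=-6794/5799
seg 3: a=-2, c=M3/2=3863/1933, d=(M4−M3)/(6·1)=-3379/5799, b=Δ3−h3·(2M3+M4)/6=-2411/5799
seg 4: a=-1, c=M4/2=484/1933, d=(M5−M4)/(6·1)=-484/5799, b=Δ4−h4·(2M4+M5)/6=10630/5799
t_q=3/2 → seg 0, τ=3/2; S=-3+107/11598·τ+0·τ²+1423/11598·τ³=-79549/30928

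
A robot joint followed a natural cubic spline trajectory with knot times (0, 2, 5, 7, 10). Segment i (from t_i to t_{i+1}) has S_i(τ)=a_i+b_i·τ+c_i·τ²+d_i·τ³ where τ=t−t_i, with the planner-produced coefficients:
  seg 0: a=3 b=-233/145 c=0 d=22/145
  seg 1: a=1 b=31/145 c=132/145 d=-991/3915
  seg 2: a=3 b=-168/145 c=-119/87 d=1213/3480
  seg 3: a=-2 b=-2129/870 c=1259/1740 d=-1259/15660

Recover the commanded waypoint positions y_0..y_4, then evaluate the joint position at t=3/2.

y_0=3 y_1=1 y_2=3 y_3=-2 y_4=-5
S(3/2) = 639/580

y_0 = S_0(0) = a_0 = 3
y_1 = S_1(0) = a_1 = 1
y_2 = S_2(0) = a_2 = 3
y_3 = S_3(0) = a_3 = -2
y_4 = S_3(3) = -5
t_q=3/2 is in segment 0 (τ=3/2); S_0(τ)=639/580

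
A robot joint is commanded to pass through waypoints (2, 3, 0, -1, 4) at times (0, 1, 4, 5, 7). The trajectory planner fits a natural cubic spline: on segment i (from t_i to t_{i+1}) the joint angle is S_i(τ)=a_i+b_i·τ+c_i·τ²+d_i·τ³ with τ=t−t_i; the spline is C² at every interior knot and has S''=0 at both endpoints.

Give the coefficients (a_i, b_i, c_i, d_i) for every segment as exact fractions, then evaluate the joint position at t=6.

Δ: Δ0=1, Δ1=-1, Δ2=-1, Δ3=5/2
row 1: diag=8, rhs=-12; c'=3/8, d'=-3/2
row 2: denom=8−3·3/8=55/8; d'=(0−3·-3/2)/(55/8)=36/55
row 3: denom=6−1·8/55=322/55; d'=(21−1·36/55)/(322/55)=1119/322
back: M3=1119/322
back: M2=36/55−8/55·1119/322=24/161
back: M1=-3/2−3/8·24/161=-501/322
M: M0=0, M1=-501/322, M2=24/161, M3=1119/322, M4=0
seg 0: a=2, c=M0/2=0, d=(M1−M0)/(6·1)=-167/644, b=Δ0−h0·(2M0+M1)/6=811/644
seg 1: a=3, c=M1/2=-501/644, d=(M2−M1)/(6·3)=61/644, b=Δ1−h1·(2M1+M2)/6=155/322
seg 2: a=0, c=M2/2=12/161, d=(M3−M2)/(6·1)=51/92, b=Δ2−h2·(2M2+M3)/6=-1049/644
seg 3: a=-1, c=M3/2=1119/644, d=(M4−M3)/(6·2)=-373/1288, b=Δ3−h3·(2M3+M4)/6=59/322
t_q=6 → seg 3, τ=1; S=-1+59/322·τ+1119/644·τ²+-373/1288·τ³=813/1288

  seg 0: a=2 b=811/644 c=0 d=-167/644
  seg 1: a=3 b=155/322 c=-501/644 d=61/644
  seg 2: a=0 b=-1049/644 c=12/161 d=51/92
  seg 3: a=-1 b=59/322 c=1119/644 d=-373/1288
S(6) = 813/1288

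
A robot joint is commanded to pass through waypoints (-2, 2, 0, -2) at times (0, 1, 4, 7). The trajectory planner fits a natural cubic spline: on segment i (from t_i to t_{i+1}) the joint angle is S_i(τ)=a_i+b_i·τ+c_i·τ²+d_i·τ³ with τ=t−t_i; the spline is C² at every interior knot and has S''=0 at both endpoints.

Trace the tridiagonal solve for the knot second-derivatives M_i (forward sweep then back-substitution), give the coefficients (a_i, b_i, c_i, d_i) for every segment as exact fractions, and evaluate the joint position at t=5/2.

Δ: Δ0=4, Δ1=-2/3, Δ2=-2/3
row 1: diag=8, rhs=-28; c'=3/8, d'=-7/2
row 2: denom=12−3·3/8=87/8; d'=(0−3·-7/2)/(87/8)=28/29
back: M2=28/29
back: M1=-7/2−3/8·28/29=-112/29
M: M0=0, M1=-112/29, M2=28/29, M3=0
seg 0: a=-2, c=M0/2=0, d=(M1−M0)/(6·1)=-56/87, b=Δ0−h0·(2M0+M1)/6=404/87
seg 1: a=2, c=M1/2=-56/29, d=(M2−M1)/(6·3)=70/261, b=Δ1−h1·(2M1+M2)/6=236/87
seg 2: a=0, c=M2/2=14/29, d=(M3−M2)/(6·3)=-14/261, b=Δ2−h2·(2M2+M3)/6=-142/87
t_q=5/2 → seg 1, τ=3/2; S=2+236/87·τ+-56/29·τ²+70/261·τ³=305/116

  seg 0: a=-2 b=404/87 c=0 d=-56/87
  seg 1: a=2 b=236/87 c=-56/29 d=70/261
  seg 2: a=0 b=-142/87 c=14/29 d=-14/261
S(5/2) = 305/116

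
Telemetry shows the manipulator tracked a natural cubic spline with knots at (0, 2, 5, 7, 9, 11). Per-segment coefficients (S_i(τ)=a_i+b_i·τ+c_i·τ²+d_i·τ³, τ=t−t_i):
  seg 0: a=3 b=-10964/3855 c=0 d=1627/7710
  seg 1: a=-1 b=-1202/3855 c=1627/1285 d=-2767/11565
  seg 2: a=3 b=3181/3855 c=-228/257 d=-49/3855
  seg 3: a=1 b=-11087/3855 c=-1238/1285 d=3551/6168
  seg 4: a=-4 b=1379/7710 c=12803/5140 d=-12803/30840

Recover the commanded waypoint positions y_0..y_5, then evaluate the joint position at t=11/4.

y_0 = S_0(0) = a_0 = 3
y_1 = S_1(0) = a_1 = -1
y_2 = S_2(0) = a_2 = 3
y_3 = S_3(0) = a_3 = 1
y_4 = S_4(0) = a_4 = -4
y_5 = S_4(2) = 3
t_q=11/4 is in segment 1 (τ=3/4); S_1(τ)=-51201/82240

y_0=3 y_1=-1 y_2=3 y_3=1 y_4=-4 y_5=3
S(11/4) = -51201/82240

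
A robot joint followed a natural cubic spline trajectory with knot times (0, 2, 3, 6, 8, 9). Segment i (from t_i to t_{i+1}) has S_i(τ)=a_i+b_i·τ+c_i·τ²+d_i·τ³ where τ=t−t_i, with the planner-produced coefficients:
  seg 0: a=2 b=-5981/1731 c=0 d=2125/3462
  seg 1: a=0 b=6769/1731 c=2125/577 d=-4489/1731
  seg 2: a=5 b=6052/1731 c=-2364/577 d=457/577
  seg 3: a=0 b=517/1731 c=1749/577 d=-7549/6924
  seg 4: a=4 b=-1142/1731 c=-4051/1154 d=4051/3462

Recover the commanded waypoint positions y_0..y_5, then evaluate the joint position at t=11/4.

y_0=2 y_1=0 y_2=5 y_3=0 y_4=4 y_5=1
S(11/4) = 144403/36928

y_0 = S_0(0) = a_0 = 2
y_1 = S_1(0) = a_1 = 0
y_2 = S_2(0) = a_2 = 5
y_3 = S_3(0) = a_3 = 0
y_4 = S_4(0) = a_4 = 4
y_5 = S_4(1) = 1
t_q=11/4 is in segment 1 (τ=3/4); S_1(τ)=144403/36928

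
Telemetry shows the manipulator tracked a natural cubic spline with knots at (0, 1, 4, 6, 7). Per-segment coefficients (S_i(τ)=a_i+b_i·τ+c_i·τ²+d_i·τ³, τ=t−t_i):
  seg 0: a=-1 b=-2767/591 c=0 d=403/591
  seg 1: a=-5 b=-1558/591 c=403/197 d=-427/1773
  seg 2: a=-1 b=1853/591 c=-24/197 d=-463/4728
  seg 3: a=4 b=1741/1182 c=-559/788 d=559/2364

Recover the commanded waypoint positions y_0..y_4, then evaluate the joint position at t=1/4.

y_0=-1 y_1=-5 y_2=-1 y_3=4 y_4=5
S(1/4) = -27231/12608

y_0 = S_0(0) = a_0 = -1
y_1 = S_1(0) = a_1 = -5
y_2 = S_2(0) = a_2 = -1
y_3 = S_3(0) = a_3 = 4
y_4 = S_3(1) = 5
t_q=1/4 is in segment 0 (τ=1/4); S_0(τ)=-27231/12608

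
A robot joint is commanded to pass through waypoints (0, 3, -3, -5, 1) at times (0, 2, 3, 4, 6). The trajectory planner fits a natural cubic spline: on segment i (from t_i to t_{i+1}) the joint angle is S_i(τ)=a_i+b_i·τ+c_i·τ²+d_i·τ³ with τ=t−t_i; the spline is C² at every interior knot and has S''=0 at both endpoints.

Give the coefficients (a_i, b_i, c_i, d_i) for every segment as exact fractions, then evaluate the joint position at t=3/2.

  seg 0: a=0 b=581/132 c=0 d=-383/528
  seg 1: a=3 b=-142/33 c=-383/88 d=701/264
  seg 2: a=-3 b=-121/24 c=159/44 d=-151/264
  seg 3: a=-5 b=31/66 c=167/88 d=-167/528
S(3/2) = 5849/1408

Δ: Δ0=3/2, Δ1=-6, Δ2=-2, Δ3=3
row 1: diag=6, rhs=-45; c'=1/6, d'=-15/2
row 2: denom=4−1·1/6=23/6; d'=(24−1·-15/2)/(23/6)=189/23
row 3: denom=6−1·6/23=132/23; d'=(30−1·189/23)/(132/23)=167/44
back: M3=167/44
back: M2=189/23−6/23·167/44=159/22
back: M1=-15/2−1/6·159/22=-383/44
M: M0=0, M1=-383/44, M2=159/22, M3=167/44, M4=0
seg 0: a=0, c=M0/2=0, d=(M1−M0)/(6·2)=-383/528, b=Δ0−h0·(2M0+M1)/6=581/132
seg 1: a=3, c=M1/2=-383/88, d=(M2−M1)/(6·1)=701/264, b=Δ1−h1·(2M1+M2)/6=-142/33
seg 2: a=-3, c=M2/2=159/44, d=(M3−M2)/(6·1)=-151/264, b=Δ2−h2·(2M2+M3)/6=-121/24
seg 3: a=-5, c=M3/2=167/88, d=(M4−M3)/(6·2)=-167/528, b=Δ3−h3·(2M3+M4)/6=31/66
t_q=3/2 → seg 0, τ=3/2; S=0+581/132·τ+0·τ²+-383/528·τ³=5849/1408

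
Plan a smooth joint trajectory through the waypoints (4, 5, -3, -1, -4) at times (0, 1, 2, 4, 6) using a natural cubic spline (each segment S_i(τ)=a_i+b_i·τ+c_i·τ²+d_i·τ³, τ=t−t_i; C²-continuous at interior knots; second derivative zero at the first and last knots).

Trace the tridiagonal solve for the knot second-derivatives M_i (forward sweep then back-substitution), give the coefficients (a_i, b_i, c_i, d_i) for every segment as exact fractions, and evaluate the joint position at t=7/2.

Δ: Δ0=1, Δ1=-8, Δ2=1, Δ3=-3/2
row 1: diag=4, rhs=-54; c'=1/4, d'=-27/2
row 2: denom=6−1·1/4=23/4; d'=(54−1·-27/2)/(23/4)=270/23
row 3: denom=8−2·8/23=168/23; d'=(-15−2·270/23)/(168/23)=-295/56
back: M3=-295/56
back: M2=270/23−8/23·-295/56=95/7
back: M1=-27/2−1/4·95/7=-473/28
M: M0=0, M1=-473/28, M2=95/7, M3=-295/56, M4=0
seg 0: a=4, c=M0/2=0, d=(M1−M0)/(6·1)=-473/168, b=Δ0−h0·(2M0+M1)/6=641/168
seg 1: a=5, c=M1/2=-473/56, d=(M2−M1)/(6·1)=853/168, b=Δ1−h1·(2M1+M2)/6=-389/84
seg 2: a=-3, c=M2/2=95/14, d=(M3−M2)/(6·2)=-1055/672, b=Δ2−h2·(2M2+M3)/6=-151/24
seg 3: a=-1, c=M3/2=-295/112, d=(M4−M3)/(6·2)=295/672, b=Δ3−h3·(2M3+M4)/6=169/84
t_q=7/2 → seg 2, τ=3/2; S=-3+-151/24·τ+95/14·τ²+-1055/672·τ³=-4423/1792

  seg 0: a=4 b=641/168 c=0 d=-473/168
  seg 1: a=5 b=-389/84 c=-473/56 d=853/168
  seg 2: a=-3 b=-151/24 c=95/14 d=-1055/672
  seg 3: a=-1 b=169/84 c=-295/112 d=295/672
S(7/2) = -4423/1792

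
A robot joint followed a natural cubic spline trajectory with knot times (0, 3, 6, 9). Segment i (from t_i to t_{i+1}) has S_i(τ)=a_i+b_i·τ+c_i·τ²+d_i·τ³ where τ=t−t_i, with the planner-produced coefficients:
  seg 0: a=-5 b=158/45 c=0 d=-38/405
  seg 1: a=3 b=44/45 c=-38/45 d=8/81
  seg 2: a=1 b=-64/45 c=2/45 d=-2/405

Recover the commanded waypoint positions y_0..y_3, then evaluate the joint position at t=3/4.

y_0=-5 y_1=3 y_2=1 y_3=-3
S(3/4) = -77/32

y_0 = S_0(0) = a_0 = -5
y_1 = S_1(0) = a_1 = 3
y_2 = S_2(0) = a_2 = 1
y_3 = S_2(3) = -3
t_q=3/4 is in segment 0 (τ=3/4); S_0(τ)=-77/32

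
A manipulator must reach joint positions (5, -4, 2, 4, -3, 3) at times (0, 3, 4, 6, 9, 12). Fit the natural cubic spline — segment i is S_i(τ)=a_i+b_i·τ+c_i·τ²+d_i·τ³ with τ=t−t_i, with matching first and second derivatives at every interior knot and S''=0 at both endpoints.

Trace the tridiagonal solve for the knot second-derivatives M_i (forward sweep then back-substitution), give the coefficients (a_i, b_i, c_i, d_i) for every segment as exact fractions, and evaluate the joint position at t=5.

  seg 0: a=5 b=-10844/1611 c=0 d=6011/14499
  seg 1: a=-4 b=7189/1611 c=6011/1611 d=-1178/537
  seg 2: a=2 b=8609/1611 c=-4591/1611 d=182/537
  seg 3: a=4 b=-3203/1611 c=-1315/1611 d=3389/14499
  seg 4: a=-3 b=-926/1611 c=2074/1611 d=-2074/14499
S(5) = 7786/1611

Δ: Δ0=-3, Δ1=6, Δ2=1, Δ3=-7/3, Δ4=2
row 1: diag=8, rhs=54; c'=1/8, d'=27/4
row 2: denom=6−1·1/8=47/8; d'=(-30−1·27/4)/(47/8)=-294/47
row 3: denom=10−2·16/47=438/47; d'=(-20−2·-294/47)/(438/47)=-176/219
row 4: denom=12−3·47/146=1611/146; d'=(26−3·-176/219)/(1611/146)=4148/1611
back: M4=4148/1611
back: M3=-176/219−47/146·4148/1611=-2630/1611
back: M2=-294/47−16/47·-2630/1611=-9182/1611
back: M1=27/4−1/8·-9182/1611=12022/1611
M: M0=0, M1=12022/1611, M2=-9182/1611, M3=-2630/1611, M4=4148/1611, M5=0
seg 0: a=5, c=M0/2=0, d=(M1−M0)/(6·3)=6011/14499, b=Δ0−h0·(2M0+M1)/6=-10844/1611
seg 1: a=-4, c=M1/2=6011/1611, d=(M2−M1)/(6·1)=-1178/537, b=Δ1−h1·(2M1+M2)/6=7189/1611
seg 2: a=2, c=M2/2=-4591/1611, d=(M3−M2)/(6·2)=182/537, b=Δ2−h2·(2M2+M3)/6=8609/1611
seg 3: a=4, c=M3/2=-1315/1611, d=(M4−M3)/(6·3)=3389/14499, b=Δ3−h3·(2M3+M4)/6=-3203/1611
seg 4: a=-3, c=M4/2=2074/1611, d=(M5−M4)/(6·3)=-2074/14499, b=Δ4−h4·(2M4+M5)/6=-926/1611
t_q=5 → seg 2, τ=1; S=2+8609/1611·τ+-4591/1611·τ²+182/537·τ³=7786/1611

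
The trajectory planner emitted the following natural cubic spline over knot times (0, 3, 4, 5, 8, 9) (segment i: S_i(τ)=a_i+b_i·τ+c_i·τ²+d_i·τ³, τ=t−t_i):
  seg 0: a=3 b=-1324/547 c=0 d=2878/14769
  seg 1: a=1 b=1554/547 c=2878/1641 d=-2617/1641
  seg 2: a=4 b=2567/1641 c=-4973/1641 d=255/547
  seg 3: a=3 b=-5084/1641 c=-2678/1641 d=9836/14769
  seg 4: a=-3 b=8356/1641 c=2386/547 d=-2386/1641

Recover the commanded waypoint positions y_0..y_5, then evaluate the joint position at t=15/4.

y_0 = S_0(0) = a_0 = 3
y_1 = S_1(0) = a_1 = 1
y_2 = S_2(0) = a_2 = 4
y_3 = S_3(0) = a_3 = 3
y_4 = S_4(0) = a_4 = -3
y_5 = S_4(1) = 5
t_q=15/4 is in segment 1 (τ=3/4); S_1(τ)=120583/35008

y_0=3 y_1=1 y_2=4 y_3=3 y_4=-3 y_5=5
S(15/4) = 120583/35008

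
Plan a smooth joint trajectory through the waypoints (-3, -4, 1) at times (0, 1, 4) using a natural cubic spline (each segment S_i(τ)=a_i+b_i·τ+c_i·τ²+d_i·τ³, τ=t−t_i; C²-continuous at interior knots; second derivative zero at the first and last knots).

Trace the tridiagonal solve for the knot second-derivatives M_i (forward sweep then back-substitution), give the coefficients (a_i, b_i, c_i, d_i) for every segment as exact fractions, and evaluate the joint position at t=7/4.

  seg 0: a=-3 b=-4/3 c=0 d=1/3
  seg 1: a=-4 b=-1/3 c=1 d=-1/9
S(7/4) = -239/64

Δ: Δ0=-1, Δ1=5/3
row 1: diag=8, rhs=16; c'=3/8, d'=2
back: M1=2
M: M0=0, M1=2, M2=0
seg 0: a=-3, c=M0/2=0, d=(M1−M0)/(6·1)=1/3, b=Δ0−h0·(2M0+M1)/6=-4/3
seg 1: a=-4, c=M1/2=1, d=(M2−M1)/(6·3)=-1/9, b=Δ1−h1·(2M1+M2)/6=-1/3
t_q=7/4 → seg 1, τ=3/4; S=-4+-1/3·τ+1·τ²+-1/9·τ³=-239/64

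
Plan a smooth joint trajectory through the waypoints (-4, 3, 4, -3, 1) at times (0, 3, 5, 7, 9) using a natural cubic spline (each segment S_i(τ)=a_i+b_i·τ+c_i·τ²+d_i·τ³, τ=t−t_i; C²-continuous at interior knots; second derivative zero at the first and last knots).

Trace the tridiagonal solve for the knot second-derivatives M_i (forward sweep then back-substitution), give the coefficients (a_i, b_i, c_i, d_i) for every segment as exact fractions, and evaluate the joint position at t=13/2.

  seg 0: a=-4 b=524/213 c=0 d=-1/71
  seg 1: a=3 b=443/213 c=-9/71 d=-565/1704
  seg 2: a=4 b=-1025/426 c=-601/284 d=1337/1704
  seg 3: a=-3 b=-310/213 c=184/71 d=-92/213
S(13/2) = -7827/4544

Δ: Δ0=7/3, Δ1=1/2, Δ2=-7/2, Δ3=2
row 1: diag=10, rhs=-11; c'=1/5, d'=-11/10
row 2: denom=8−2·1/5=38/5; d'=(-24−2·-11/10)/(38/5)=-109/38
row 3: denom=8−2·5/19=142/19; d'=(33−2·-109/38)/(142/19)=368/71
back: M3=368/71
back: M2=-109/38−5/19·368/71=-601/142
back: M1=-11/10−1/5·-601/142=-18/71
M: M0=0, M1=-18/71, M2=-601/142, M3=368/71, M4=0
seg 0: a=-4, c=M0/2=0, d=(M1−M0)/(6·3)=-1/71, b=Δ0−h0·(2M0+M1)/6=524/213
seg 1: a=3, c=M1/2=-9/71, d=(M2−M1)/(6·2)=-565/1704, b=Δ1−h1·(2M1+M2)/6=443/213
seg 2: a=4, c=M2/2=-601/284, d=(M3−M2)/(6·2)=1337/1704, b=Δ2−h2·(2M2+M3)/6=-1025/426
seg 3: a=-3, c=M3/2=184/71, d=(M4−M3)/(6·2)=-92/213, b=Δ3−h3·(2M3+M4)/6=-310/213
t_q=13/2 → seg 2, τ=3/2; S=4+-1025/426·τ+-601/284·τ²+1337/1704·τ³=-7827/4544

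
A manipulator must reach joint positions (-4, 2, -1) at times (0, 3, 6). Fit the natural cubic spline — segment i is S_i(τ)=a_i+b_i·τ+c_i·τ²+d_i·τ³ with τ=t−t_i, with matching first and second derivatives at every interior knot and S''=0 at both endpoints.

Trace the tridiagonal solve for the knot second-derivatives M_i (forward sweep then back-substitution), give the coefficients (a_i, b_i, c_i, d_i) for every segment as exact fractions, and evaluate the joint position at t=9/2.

  seg 0: a=-4 b=11/4 c=0 d=-1/12
  seg 1: a=2 b=1/2 c=-3/4 d=1/12
S(9/2) = 43/32

Δ: Δ0=2, Δ1=-1
row 1: diag=12, rhs=-18; c'=1/4, d'=-3/2
back: M1=-3/2
M: M0=0, M1=-3/2, M2=0
seg 0: a=-4, c=M0/2=0, d=(M1−M0)/(6·3)=-1/12, b=Δ0−h0·(2M0+M1)/6=11/4
seg 1: a=2, c=M1/2=-3/4, d=(M2−M1)/(6·3)=1/12, b=Δ1−h1·(2M1+M2)/6=1/2
t_q=9/2 → seg 1, τ=3/2; S=2+1/2·τ+-3/4·τ²+1/12·τ³=43/32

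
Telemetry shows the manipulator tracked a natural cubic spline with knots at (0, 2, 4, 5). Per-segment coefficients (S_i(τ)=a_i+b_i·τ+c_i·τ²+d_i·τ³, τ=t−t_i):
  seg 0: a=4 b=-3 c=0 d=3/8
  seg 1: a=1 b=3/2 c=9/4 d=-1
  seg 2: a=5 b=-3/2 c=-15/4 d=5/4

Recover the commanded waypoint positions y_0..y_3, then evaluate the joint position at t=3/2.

y_0=4 y_1=1 y_2=5 y_3=1
S(3/2) = 49/64

y_0 = S_0(0) = a_0 = 4
y_1 = S_1(0) = a_1 = 1
y_2 = S_2(0) = a_2 = 5
y_3 = S_2(1) = 1
t_q=3/2 is in segment 0 (τ=3/2); S_0(τ)=49/64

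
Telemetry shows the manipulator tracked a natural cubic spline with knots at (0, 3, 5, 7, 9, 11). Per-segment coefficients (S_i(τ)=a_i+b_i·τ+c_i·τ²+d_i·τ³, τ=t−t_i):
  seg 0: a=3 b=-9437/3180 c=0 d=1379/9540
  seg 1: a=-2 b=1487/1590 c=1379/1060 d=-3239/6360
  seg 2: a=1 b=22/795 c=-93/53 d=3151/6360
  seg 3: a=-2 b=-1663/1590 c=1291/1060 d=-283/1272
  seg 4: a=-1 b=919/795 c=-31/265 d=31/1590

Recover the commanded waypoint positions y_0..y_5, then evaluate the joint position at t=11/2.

y_0=3 y_1=-2 y_2=1 y_3=-2 y_4=-1 y_5=1
S(11/2) = 2161/3392

y_0 = S_0(0) = a_0 = 3
y_1 = S_1(0) = a_1 = -2
y_2 = S_2(0) = a_2 = 1
y_3 = S_3(0) = a_3 = -2
y_4 = S_4(0) = a_4 = -1
y_5 = S_4(2) = 1
t_q=11/2 is in segment 2 (τ=1/2); S_2(τ)=2161/3392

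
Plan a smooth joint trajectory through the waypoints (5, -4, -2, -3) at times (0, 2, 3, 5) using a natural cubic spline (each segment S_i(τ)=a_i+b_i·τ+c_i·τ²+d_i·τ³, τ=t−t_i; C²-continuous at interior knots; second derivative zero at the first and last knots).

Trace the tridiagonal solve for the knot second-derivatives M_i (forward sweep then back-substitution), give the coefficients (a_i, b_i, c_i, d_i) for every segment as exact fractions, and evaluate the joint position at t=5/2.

Δ: Δ0=-9/2, Δ1=2, Δ2=-1/2
row 1: diag=6, rhs=39; c'=1/6, d'=13/2
row 2: denom=6−1·1/6=35/6; d'=(-15−1·13/2)/(35/6)=-129/35
back: M2=-129/35
back: M1=13/2−1/6·-129/35=249/35
M: M0=0, M1=249/35, M2=-129/35, M3=0
seg 0: a=5, c=M0/2=0, d=(M1−M0)/(6·2)=83/140, b=Δ0−h0·(2M0+M1)/6=-481/70
seg 1: a=-4, c=M1/2=249/70, d=(M2−M1)/(6·1)=-9/5, b=Δ1−h1·(2M1+M2)/6=17/70
seg 2: a=-2, c=M2/2=-129/70, d=(M3−M2)/(6·2)=43/140, b=Δ2−h2·(2M2+M3)/6=137/70
t_q=5/2 → seg 1, τ=1/2; S=-4+17/70·τ+249/70·τ²+-9/5·τ³=-45/14

  seg 0: a=5 b=-481/70 c=0 d=83/140
  seg 1: a=-4 b=17/70 c=249/70 d=-9/5
  seg 2: a=-2 b=137/70 c=-129/70 d=43/140
S(5/2) = -45/14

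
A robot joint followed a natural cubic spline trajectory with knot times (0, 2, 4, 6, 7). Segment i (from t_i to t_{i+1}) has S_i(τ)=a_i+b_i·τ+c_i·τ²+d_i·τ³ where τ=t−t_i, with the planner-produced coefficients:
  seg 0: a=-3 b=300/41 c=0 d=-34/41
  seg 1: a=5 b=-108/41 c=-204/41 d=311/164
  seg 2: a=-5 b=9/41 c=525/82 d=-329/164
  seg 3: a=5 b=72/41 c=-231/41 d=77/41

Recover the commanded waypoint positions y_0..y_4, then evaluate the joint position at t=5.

y_0=-3 y_1=5 y_2=-5 y_3=5 y_4=3
S(5) = -63/164

y_0 = S_0(0) = a_0 = -3
y_1 = S_1(0) = a_1 = 5
y_2 = S_2(0) = a_2 = -5
y_3 = S_3(0) = a_3 = 5
y_4 = S_3(1) = 3
t_q=5 is in segment 2 (τ=1); S_2(τ)=-63/164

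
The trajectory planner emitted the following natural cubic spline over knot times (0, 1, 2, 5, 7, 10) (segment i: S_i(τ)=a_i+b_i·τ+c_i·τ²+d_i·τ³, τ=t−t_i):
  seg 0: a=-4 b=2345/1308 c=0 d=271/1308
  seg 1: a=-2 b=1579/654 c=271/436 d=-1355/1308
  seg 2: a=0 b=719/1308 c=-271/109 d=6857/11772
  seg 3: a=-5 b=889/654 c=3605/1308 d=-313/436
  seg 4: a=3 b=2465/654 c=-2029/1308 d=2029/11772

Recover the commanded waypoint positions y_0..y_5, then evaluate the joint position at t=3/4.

y_0 = S_0(0) = a_0 = -4
y_1 = S_1(0) = a_1 = -2
y_2 = S_2(0) = a_2 = 0
y_3 = S_3(0) = a_3 = -5
y_4 = S_4(0) = a_4 = 3
y_5 = S_4(3) = 5
t_q=3/4 is in segment 0 (τ=3/4); S_0(τ)=-71657/27904

y_0=-4 y_1=-2 y_2=0 y_3=-5 y_4=3 y_5=5
S(3/4) = -71657/27904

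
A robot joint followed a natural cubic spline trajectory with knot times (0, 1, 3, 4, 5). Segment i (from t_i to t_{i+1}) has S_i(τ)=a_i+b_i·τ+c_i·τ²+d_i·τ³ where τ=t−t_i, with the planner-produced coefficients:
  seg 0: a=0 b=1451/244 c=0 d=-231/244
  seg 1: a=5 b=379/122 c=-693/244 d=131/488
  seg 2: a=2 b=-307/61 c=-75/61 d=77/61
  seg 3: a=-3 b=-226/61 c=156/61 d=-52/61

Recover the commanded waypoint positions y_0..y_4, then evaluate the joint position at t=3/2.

y_0 = S_0(0) = a_0 = 0
y_1 = S_1(0) = a_1 = 5
y_2 = S_2(0) = a_2 = 2
y_3 = S_3(0) = a_3 = -3
y_4 = S_3(1) = -5
t_q=3/2 is in segment 1 (τ=1/2); S_1(τ)=22943/3904

y_0=0 y_1=5 y_2=2 y_3=-3 y_4=-5
S(3/2) = 22943/3904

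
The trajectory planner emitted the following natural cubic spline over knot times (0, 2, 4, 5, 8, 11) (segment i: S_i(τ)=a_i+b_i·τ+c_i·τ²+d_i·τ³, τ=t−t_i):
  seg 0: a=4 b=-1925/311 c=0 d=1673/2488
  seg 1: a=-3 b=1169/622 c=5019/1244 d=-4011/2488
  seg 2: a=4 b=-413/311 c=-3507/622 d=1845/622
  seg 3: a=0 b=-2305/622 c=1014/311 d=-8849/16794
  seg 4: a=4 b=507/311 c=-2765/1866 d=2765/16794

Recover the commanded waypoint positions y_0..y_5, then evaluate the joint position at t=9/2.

y_0 = S_0(0) = a_0 = 4
y_1 = S_1(0) = a_1 = -3
y_2 = S_2(0) = a_2 = 4
y_3 = S_3(0) = a_3 = 0
y_4 = S_4(0) = a_4 = 4
y_5 = S_4(3) = 0
t_q=9/2 is in segment 2 (τ=1/2); S_2(τ)=11431/4976

y_0=4 y_1=-3 y_2=4 y_3=0 y_4=4 y_5=0
S(9/2) = 11431/4976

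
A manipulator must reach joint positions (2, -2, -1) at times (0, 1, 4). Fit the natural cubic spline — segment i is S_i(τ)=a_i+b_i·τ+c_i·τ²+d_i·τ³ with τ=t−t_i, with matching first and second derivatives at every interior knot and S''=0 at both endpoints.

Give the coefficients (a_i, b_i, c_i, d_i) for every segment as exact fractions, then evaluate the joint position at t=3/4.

  seg 0: a=2 b=-109/24 c=0 d=13/24
  seg 1: a=-2 b=-35/12 c=13/8 d=-13/72
S(3/4) = -603/512

Δ: Δ0=-4, Δ1=1/3
row 1: diag=8, rhs=26; c'=3/8, d'=13/4
back: M1=13/4
M: M0=0, M1=13/4, M2=0
seg 0: a=2, c=M0/2=0, d=(M1−M0)/(6·1)=13/24, b=Δ0−h0·(2M0+M1)/6=-109/24
seg 1: a=-2, c=M1/2=13/8, d=(M2−M1)/(6·3)=-13/72, b=Δ1−h1·(2M1+M2)/6=-35/12
t_q=3/4 → seg 0, τ=3/4; S=2+-109/24·τ+0·τ²+13/24·τ³=-603/512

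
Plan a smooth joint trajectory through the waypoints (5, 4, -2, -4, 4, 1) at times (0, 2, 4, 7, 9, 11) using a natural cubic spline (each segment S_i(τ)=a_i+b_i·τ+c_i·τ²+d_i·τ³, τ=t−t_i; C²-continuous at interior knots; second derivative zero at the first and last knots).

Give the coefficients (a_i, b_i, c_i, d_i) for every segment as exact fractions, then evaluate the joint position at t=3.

Δ: Δ0=-1/2, Δ1=-3, Δ2=-2/3, Δ3=4, Δ4=-3/2
row 1: diag=8, rhs=-15; c'=1/4, d'=-15/8
row 2: denom=10−2·1/4=19/2; d'=(14−2·-15/8)/(19/2)=71/38
row 3: denom=10−3·6/19=172/19; d'=(28−3·71/38)/(172/19)=851/344
row 4: denom=8−2·19/86=325/43; d'=(-33−2·851/344)/(325/43)=-6527/1300
back: M4=-6527/1300
back: M3=851/344−19/86·-6527/1300=2329/650
back: M2=71/38−6/19·2329/650=479/650
back: M1=-15/8−1/4·479/650=-2677/1300
M: M0=0, M1=-2677/1300, M2=479/650, M3=2329/650, M4=-6527/1300, M5=0
seg 0: a=5, c=M0/2=0, d=(M1−M0)/(6·2)=-2677/15600, b=Δ0−h0·(2M0+M1)/6=727/3900
seg 1: a=4, c=M1/2=-2677/2600, d=(M2−M1)/(6·2)=727/3120, b=Δ1−h1·(2M1+M2)/6=-1826/975
seg 2: a=-2, c=M2/2=479/1300, d=(M3−M2)/(6·3)=37/234, b=Δ2−h2·(2M2+M3)/6=-12461/3900
seg 3: a=-4, c=M3/2=2329/1300, d=(M4−M3)/(6·2)=-2237/3120, b=Δ3−h3·(2M3+M4)/6=12811/3900
seg 4: a=4, c=M4/2=-6527/2600, d=(M5−M4)/(6·2)=6527/15600, b=Δ4−h4·(2M4+M5)/6=1801/975
t_q=3 → seg 1, τ=1; S=4+-1826/975·τ+-2677/2600·τ²+727/3120·τ³=6919/5200

  seg 0: a=5 b=727/3900 c=0 d=-2677/15600
  seg 1: a=4 b=-1826/975 c=-2677/2600 d=727/3120
  seg 2: a=-2 b=-12461/3900 c=479/1300 d=37/234
  seg 3: a=-4 b=12811/3900 c=2329/1300 d=-2237/3120
  seg 4: a=4 b=1801/975 c=-6527/2600 d=6527/15600
S(3) = 6919/5200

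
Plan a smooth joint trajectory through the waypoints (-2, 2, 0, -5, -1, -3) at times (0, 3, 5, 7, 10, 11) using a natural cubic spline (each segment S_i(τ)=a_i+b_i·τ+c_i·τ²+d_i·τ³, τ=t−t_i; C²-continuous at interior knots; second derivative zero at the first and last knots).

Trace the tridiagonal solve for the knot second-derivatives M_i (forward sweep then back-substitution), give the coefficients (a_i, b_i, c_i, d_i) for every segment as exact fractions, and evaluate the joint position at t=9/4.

Δ: Δ0=4/3, Δ1=-1, Δ2=-5/2, Δ3=4/3, Δ4=-2
row 1: diag=10, rhs=-14; c'=1/5, d'=-7/5
row 2: denom=8−2·1/5=38/5; d'=(-9−2·-7/5)/(38/5)=-31/38
row 3: denom=10−2·5/19=180/19; d'=(23−2·-31/38)/(180/19)=13/5
row 4: denom=8−3·19/60=141/20; d'=(-20−3·13/5)/(141/20)=-556/141
back: M4=-556/141
back: M3=13/5−19/60·-556/141=1628/423
back: M2=-31/38−5/19·1628/423=-1547/846
back: M1=-7/5−1/5·-1547/846=-875/846
M: M0=0, M1=-875/846, M2=-1547/846, M3=1628/423, M4=-556/141, M5=0
seg 0: a=-2, c=M0/2=0, d=(M1−M0)/(6·3)=-875/15228, b=Δ0−h0·(2M0+M1)/6=3131/1692
seg 1: a=2, c=M1/2=-875/1692, d=(M2−M1)/(6·2)=-28/423, b=Δ1−h1·(2M1+M2)/6=253/846
seg 2: a=0, c=M2/2=-1547/1692, d=(M3−M2)/(6·2)=1601/3384, b=Δ2−h2·(2M2+M3)/6=-241/94
seg 3: a=-5, c=M3/2=814/423, d=(M4−M3)/(6·3)=-1648/3807, b=Δ3−h3·(2M3+M4)/6=-230/423
seg 4: a=-1, c=M4/2=-278/141, d=(M5−M4)/(6·1)=278/423, b=Δ4−h4·(2M4+M5)/6=-290/423
t_q=9/4 → seg 0, τ=9/4; S=-2+3131/1692·τ+0·τ²+-875/15228·τ³=18157/12032

  seg 0: a=-2 b=3131/1692 c=0 d=-875/15228
  seg 1: a=2 b=253/846 c=-875/1692 d=-28/423
  seg 2: a=0 b=-241/94 c=-1547/1692 d=1601/3384
  seg 3: a=-5 b=-230/423 c=814/423 d=-1648/3807
  seg 4: a=-1 b=-290/423 c=-278/141 d=278/423
S(9/4) = 18157/12032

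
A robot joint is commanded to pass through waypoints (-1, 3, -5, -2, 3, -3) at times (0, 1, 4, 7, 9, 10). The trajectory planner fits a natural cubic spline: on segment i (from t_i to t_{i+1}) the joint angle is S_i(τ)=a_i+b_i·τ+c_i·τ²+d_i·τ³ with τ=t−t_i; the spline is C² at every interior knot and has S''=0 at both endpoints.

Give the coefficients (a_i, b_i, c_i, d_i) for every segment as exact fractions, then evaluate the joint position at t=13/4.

  seg 0: a=-1 b=11131/2220 c=0 d=-2251/2220
  seg 1: a=3 b=2189/1110 c=-2251/740 d=9961/19980
  seg 2: a=-5 b=-6257/2220 c=802/555 d=-31/540
  seg 3: a=-2 b=955/222 c=687/740 d=-4061/4440
  seg 4: a=3 b=-1643/555 c=-1687/370 d=1687/1110
S(13/4) = -108153/47360

Δ: Δ0=4, Δ1=-8/3, Δ2=1, Δ3=5/2, Δ4=-6
row 1: diag=8, rhs=-40; c'=3/8, d'=-5
row 2: denom=12−3·3/8=87/8; d'=(22−3·-5)/(87/8)=296/87
row 3: denom=10−3·8/29=266/29; d'=(9−3·296/87)/(266/29)=-5/38
row 4: denom=6−2·29/133=740/133; d'=(-51−2·-5/38)/(740/133)=-1687/185
back: M4=-1687/185
back: M3=-5/38−29/133·-1687/185=687/370
back: M2=296/87−8/29·687/370=1604/555
back: M1=-5−3/8·1604/555=-2251/370
M: M0=0, M1=-2251/370, M2=1604/555, M3=687/370, M4=-1687/185, M5=0
seg 0: a=-1, c=M0/2=0, d=(M1−M0)/(6·1)=-2251/2220, b=Δ0−h0·(2M0+M1)/6=11131/2220
seg 1: a=3, c=M1/2=-2251/740, d=(M2−M1)/(6·3)=9961/19980, b=Δ1−h1·(2M1+M2)/6=2189/1110
seg 2: a=-5, c=M2/2=802/555, d=(M3−M2)/(6·3)=-31/540, b=Δ2−h2·(2M2+M3)/6=-6257/2220
seg 3: a=-2, c=M3/2=687/740, d=(M4−M3)/(6·2)=-4061/4440, b=Δ3−h3·(2M3+M4)/6=955/222
seg 4: a=3, c=M4/2=-1687/370, d=(M5−M4)/(6·1)=1687/1110, b=Δ4−h4·(2M4+M5)/6=-1643/555
t_q=13/4 → seg 1, τ=9/4; S=3+2189/1110·τ+-2251/740·τ²+9961/19980·τ³=-108153/47360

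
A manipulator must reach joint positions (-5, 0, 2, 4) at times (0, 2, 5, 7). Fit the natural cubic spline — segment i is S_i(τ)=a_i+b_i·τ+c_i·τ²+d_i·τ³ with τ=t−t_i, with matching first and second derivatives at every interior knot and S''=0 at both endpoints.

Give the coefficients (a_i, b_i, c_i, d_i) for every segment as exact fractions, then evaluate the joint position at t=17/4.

  seg 0: a=-5 b=1597/546 c=0 d=-29/273
  seg 1: a=0 b=901/546 c=-58/91 d=13/126
  seg 2: a=2 b=167/273 c=53/182 d=-53/1092
S(17/4) = 19353/11648

Δ: Δ0=5/2, Δ1=2/3, Δ2=1
row 1: diag=10, rhs=-11; c'=3/10, d'=-11/10
row 2: denom=10−3·3/10=91/10; d'=(2−3·-11/10)/(91/10)=53/91
back: M2=53/91
back: M1=-11/10−3/10·53/91=-116/91
M: M0=0, M1=-116/91, M2=53/91, M3=0
seg 0: a=-5, c=M0/2=0, d=(M1−M0)/(6·2)=-29/273, b=Δ0−h0·(2M0+M1)/6=1597/546
seg 1: a=0, c=M1/2=-58/91, d=(M2−M1)/(6·3)=13/126, b=Δ1−h1·(2M1+M2)/6=901/546
seg 2: a=2, c=M2/2=53/182, d=(M3−M2)/(6·2)=-53/1092, b=Δ2−h2·(2M2+M3)/6=167/273
t_q=17/4 → seg 1, τ=9/4; S=0+901/546·τ+-58/91·τ²+13/126·τ³=19353/11648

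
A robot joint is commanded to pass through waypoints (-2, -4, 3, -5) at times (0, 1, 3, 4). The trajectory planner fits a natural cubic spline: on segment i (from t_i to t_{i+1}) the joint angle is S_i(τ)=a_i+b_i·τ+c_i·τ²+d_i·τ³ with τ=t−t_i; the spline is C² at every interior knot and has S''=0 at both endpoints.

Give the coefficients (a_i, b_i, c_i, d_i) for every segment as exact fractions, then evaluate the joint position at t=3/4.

Δ: Δ0=-2, Δ1=7/2, Δ2=-8
row 1: diag=6, rhs=33; c'=1/3, d'=11/2
row 2: denom=6−2·1/3=16/3; d'=(-69−2·11/2)/(16/3)=-15
back: M2=-15
back: M1=11/2−1/3·-15=21/2
M: M0=0, M1=21/2, M2=-15, M3=0
seg 0: a=-2, c=M0/2=0, d=(M1−M0)/(6·1)=7/4, b=Δ0−h0·(2M0+M1)/6=-15/4
seg 1: a=-4, c=M1/2=21/4, d=(M2−M1)/(6·2)=-17/8, b=Δ1−h1·(2M1+M2)/6=3/2
seg 2: a=3, c=M2/2=-15/2, d=(M3−M2)/(6·1)=5/2, b=Δ2−h2·(2M2+M3)/6=-3
t_q=3/4 → seg 0, τ=3/4; S=-2+-15/4·τ+0·τ²+7/4·τ³=-1043/256

  seg 0: a=-2 b=-15/4 c=0 d=7/4
  seg 1: a=-4 b=3/2 c=21/4 d=-17/8
  seg 2: a=3 b=-3 c=-15/2 d=5/2
S(3/4) = -1043/256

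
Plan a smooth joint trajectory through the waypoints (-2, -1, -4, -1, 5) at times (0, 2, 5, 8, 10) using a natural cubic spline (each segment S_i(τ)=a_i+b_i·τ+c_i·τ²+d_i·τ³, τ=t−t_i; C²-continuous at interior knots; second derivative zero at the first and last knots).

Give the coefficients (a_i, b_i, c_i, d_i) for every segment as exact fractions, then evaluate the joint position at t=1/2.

Δ: Δ0=1/2, Δ1=-1, Δ2=1, Δ3=3
row 1: diag=10, rhs=-9; c'=3/10, d'=-9/10
row 2: denom=12−3·3/10=111/10; d'=(12−3·-9/10)/(111/10)=49/37
row 3: denom=10−3·10/37=340/37; d'=(12−3·49/37)/(340/37)=297/340
back: M3=297/340
back: M2=49/37−10/37·297/340=37/34
back: M1=-9/10−3/10·37/34=-417/340
M: M0=0, M1=-417/340, M2=37/34, M3=297/340, M4=0
seg 0: a=-2, c=M0/2=0, d=(M1−M0)/(6·2)=-139/1360, b=Δ0−h0·(2M0+M1)/6=309/340
seg 1: a=-1, c=M1/2=-417/680, d=(M2−M1)/(6·3)=787/6120, b=Δ1−h1·(2M1+M2)/6=-27/85
seg 2: a=-4, c=M2/2=37/68, d=(M3−M2)/(6·3)=-73/6120, b=Δ2−h2·(2M2+M3)/6=-21/40
seg 3: a=-1, c=M3/2=297/680, d=(M4−M3)/(6·2)=-99/1360, b=Δ3−h3·(2M3+M4)/6=411/170
t_q=1/2 → seg 0, τ=1/2; S=-2+309/340·τ+0·τ²+-139/1360·τ³=-3391/2176

  seg 0: a=-2 b=309/340 c=0 d=-139/1360
  seg 1: a=-1 b=-27/85 c=-417/680 d=787/6120
  seg 2: a=-4 b=-21/40 c=37/68 d=-73/6120
  seg 3: a=-1 b=411/170 c=297/680 d=-99/1360
S(1/2) = -3391/2176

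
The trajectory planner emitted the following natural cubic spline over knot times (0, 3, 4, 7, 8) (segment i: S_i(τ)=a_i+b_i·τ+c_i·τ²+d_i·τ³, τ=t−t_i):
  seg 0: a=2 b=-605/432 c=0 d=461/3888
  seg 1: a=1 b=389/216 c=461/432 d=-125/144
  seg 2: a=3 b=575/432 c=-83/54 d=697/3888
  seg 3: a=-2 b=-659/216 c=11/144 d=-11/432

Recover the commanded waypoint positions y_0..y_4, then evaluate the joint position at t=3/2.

y_0 = S_0(0) = a_0 = 2
y_1 = S_1(0) = a_1 = 1
y_2 = S_2(0) = a_2 = 3
y_3 = S_3(0) = a_3 = -2
y_4 = S_3(1) = -5
t_q=3/2 is in segment 0 (τ=3/2); S_0(τ)=115/384

y_0=2 y_1=1 y_2=3 y_3=-2 y_4=-5
S(3/2) = 115/384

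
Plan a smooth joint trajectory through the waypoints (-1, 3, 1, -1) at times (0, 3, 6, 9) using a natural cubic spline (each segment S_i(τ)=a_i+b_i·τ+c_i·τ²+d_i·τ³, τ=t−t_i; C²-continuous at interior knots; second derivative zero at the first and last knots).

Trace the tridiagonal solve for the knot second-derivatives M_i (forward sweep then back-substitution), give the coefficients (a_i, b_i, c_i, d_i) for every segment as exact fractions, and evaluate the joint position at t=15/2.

Δ: Δ0=4/3, Δ1=-2/3, Δ2=-2/3
row 1: diag=12, rhs=-12; c'=1/4, d'=-1
row 2: denom=12−3·1/4=45/4; d'=(0−3·-1)/(45/4)=4/15
back: M2=4/15
back: M1=-1−1/4·4/15=-16/15
M: M0=0, M1=-16/15, M2=4/15, M3=0
seg 0: a=-1, c=M0/2=0, d=(M1−M0)/(6·3)=-8/135, b=Δ0−h0·(2M0+M1)/6=28/15
seg 1: a=3, c=M1/2=-8/15, d=(M2−M1)/(6·3)=2/27, b=Δ1−h1·(2M1+M2)/6=4/15
seg 2: a=1, c=M2/2=2/15, d=(M3−M2)/(6·3)=-2/135, b=Δ2−h2·(2M2+M3)/6=-14/15
t_q=15/2 → seg 2, τ=3/2; S=1+-14/15·τ+2/15·τ²+-2/135·τ³=-3/20

  seg 0: a=-1 b=28/15 c=0 d=-8/135
  seg 1: a=3 b=4/15 c=-8/15 d=2/27
  seg 2: a=1 b=-14/15 c=2/15 d=-2/135
S(15/2) = -3/20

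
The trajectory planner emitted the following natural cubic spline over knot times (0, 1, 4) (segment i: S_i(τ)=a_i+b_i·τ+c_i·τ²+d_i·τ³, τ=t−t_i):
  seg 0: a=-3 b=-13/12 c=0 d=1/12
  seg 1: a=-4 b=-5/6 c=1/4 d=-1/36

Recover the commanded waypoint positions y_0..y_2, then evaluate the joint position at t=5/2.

y_0 = S_0(0) = a_0 = -3
y_1 = S_1(0) = a_1 = -4
y_2 = S_1(3) = -5
t_q=5/2 is in segment 1 (τ=3/2); S_1(τ)=-153/32

y_0=-3 y_1=-4 y_2=-5
S(5/2) = -153/32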